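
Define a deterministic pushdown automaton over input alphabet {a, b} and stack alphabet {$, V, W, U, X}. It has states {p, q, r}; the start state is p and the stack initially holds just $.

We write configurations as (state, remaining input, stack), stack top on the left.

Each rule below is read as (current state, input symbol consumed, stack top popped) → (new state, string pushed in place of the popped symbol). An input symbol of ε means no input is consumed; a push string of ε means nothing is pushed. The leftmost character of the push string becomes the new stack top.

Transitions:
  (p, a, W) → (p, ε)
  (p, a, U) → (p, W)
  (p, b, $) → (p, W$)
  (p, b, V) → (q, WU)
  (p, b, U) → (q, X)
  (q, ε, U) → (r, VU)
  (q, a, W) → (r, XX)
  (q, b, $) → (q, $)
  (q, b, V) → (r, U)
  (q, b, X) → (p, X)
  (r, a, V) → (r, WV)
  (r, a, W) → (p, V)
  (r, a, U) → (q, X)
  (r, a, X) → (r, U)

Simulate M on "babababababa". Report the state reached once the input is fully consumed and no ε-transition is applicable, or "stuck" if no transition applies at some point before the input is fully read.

p

(p, babababababa, $)
  read b, top $: go to p, push W$ → (p, abababababa, W$)
  read a, top W: go to p, push ε → (p, bababababa, $)
  read b, top $: go to p, push W$ → (p, ababababa, W$)
  read a, top W: go to p, push ε → (p, babababa, $)
  read b, top $: go to p, push W$ → (p, abababa, W$)
  read a, top W: go to p, push ε → (p, bababa, $)
  read b, top $: go to p, push W$ → (p, ababa, W$)
  read a, top W: go to p, push ε → (p, baba, $)
  read b, top $: go to p, push W$ → (p, aba, W$)
  read a, top W: go to p, push ε → (p, ba, $)
  read b, top $: go to p, push W$ → (p, a, W$)
  read a, top W: go to p, push ε → (p, ε, $)
All input consumed; M is in state p.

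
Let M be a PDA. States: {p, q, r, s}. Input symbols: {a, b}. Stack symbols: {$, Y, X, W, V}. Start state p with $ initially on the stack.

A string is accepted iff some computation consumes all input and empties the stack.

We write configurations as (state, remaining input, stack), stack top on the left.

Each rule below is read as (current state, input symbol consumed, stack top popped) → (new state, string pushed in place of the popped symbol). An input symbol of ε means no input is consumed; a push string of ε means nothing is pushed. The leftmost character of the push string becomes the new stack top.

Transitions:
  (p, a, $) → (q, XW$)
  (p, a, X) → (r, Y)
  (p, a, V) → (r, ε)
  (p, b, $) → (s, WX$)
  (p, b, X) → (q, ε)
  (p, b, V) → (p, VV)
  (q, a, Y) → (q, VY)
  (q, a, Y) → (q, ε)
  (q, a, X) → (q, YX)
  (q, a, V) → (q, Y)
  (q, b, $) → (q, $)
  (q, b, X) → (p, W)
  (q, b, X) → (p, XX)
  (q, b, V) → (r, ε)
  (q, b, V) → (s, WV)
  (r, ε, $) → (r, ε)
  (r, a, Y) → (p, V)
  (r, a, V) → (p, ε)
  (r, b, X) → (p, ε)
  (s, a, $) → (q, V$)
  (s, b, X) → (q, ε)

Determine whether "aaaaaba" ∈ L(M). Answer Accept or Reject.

Reject

No computation consumes all input and empties the stack.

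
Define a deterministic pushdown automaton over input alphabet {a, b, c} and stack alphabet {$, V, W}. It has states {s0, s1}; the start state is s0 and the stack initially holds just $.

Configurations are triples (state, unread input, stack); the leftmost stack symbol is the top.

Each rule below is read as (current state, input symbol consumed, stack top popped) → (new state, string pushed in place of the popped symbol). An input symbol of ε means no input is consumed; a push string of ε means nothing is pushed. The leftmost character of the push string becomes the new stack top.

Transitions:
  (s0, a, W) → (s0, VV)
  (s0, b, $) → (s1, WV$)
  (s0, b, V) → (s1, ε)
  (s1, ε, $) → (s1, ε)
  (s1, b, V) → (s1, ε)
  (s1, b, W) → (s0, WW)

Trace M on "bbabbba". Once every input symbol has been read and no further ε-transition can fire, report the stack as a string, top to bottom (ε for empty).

(s0, bbabbba, $)
  read b, top $: go to s1, push WV$ → (s1, babbba, WV$)
  read b, top W: go to s0, push WW → (s0, abbba, WWV$)
  read a, top W: go to s0, push VV → (s0, bbba, VVWV$)
  read b, top V: go to s1, push ε → (s1, bba, VWV$)
  read b, top V: go to s1, push ε → (s1, ba, WV$)
  read b, top W: go to s0, push WW → (s0, a, WWV$)
  read a, top W: go to s0, push VV → (s0, ε, VVWV$)
All input consumed in state s0 with stack VVWV$.

VVWV$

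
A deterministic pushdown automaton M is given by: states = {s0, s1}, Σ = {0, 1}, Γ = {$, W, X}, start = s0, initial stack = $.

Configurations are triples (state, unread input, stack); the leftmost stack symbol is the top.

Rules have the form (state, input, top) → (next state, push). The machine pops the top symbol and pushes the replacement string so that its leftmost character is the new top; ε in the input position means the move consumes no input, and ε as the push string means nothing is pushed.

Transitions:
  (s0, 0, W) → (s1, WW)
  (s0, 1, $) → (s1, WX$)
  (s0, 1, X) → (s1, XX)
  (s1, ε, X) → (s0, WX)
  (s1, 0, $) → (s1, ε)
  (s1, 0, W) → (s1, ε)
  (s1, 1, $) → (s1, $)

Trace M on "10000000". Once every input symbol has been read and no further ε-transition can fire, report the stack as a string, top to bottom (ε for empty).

(s0, 10000000, $)
  read 1, top $: go to s1, push WX$ → (s1, 0000000, WX$)
  read 0, top W: go to s1, push ε → (s1, 000000, X$)
  ε-move, top X: go to s0, push WX → (s0, 000000, WX$)
  read 0, top W: go to s1, push WW → (s1, 00000, WWX$)
  read 0, top W: go to s1, push ε → (s1, 0000, WX$)
  read 0, top W: go to s1, push ε → (s1, 000, X$)
  ε-move, top X: go to s0, push WX → (s0, 000, WX$)
  read 0, top W: go to s1, push WW → (s1, 00, WWX$)
  read 0, top W: go to s1, push ε → (s1, 0, WX$)
  read 0, top W: go to s1, push ε → (s1, ε, X$)
  ε-move, top X: go to s0, push WX → (s0, ε, WX$)
All input consumed in state s0 with stack WX$.

WX$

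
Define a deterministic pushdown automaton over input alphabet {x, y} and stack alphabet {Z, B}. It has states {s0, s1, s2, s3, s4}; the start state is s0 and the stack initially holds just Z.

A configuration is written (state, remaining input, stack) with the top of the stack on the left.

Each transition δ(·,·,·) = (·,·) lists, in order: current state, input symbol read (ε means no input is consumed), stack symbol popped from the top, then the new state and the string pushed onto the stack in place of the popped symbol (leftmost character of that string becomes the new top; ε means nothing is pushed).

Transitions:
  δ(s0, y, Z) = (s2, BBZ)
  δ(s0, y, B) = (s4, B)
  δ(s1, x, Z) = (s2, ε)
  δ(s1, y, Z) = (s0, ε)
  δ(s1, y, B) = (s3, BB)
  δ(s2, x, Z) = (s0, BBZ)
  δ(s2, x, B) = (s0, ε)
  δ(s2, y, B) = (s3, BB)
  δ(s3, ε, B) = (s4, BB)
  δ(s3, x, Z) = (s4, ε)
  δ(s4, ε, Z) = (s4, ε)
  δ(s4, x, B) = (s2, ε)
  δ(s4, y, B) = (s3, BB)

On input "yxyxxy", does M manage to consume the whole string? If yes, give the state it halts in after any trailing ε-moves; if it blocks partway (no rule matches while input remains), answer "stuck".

(s0, yxyxxy, Z)
  read y, top Z: go to s2, push BBZ → (s2, xyxxy, BBZ)
  read x, top B: go to s0, push ε → (s0, yxxy, BZ)
  read y, top B: go to s4, push B → (s4, xxy, BZ)
  read x, top B: go to s2, push ε → (s2, xy, Z)
  read x, top Z: go to s0, push BBZ → (s0, y, BBZ)
  read y, top B: go to s4, push B → (s4, ε, BBZ)
All input consumed; M is in state s4.

s4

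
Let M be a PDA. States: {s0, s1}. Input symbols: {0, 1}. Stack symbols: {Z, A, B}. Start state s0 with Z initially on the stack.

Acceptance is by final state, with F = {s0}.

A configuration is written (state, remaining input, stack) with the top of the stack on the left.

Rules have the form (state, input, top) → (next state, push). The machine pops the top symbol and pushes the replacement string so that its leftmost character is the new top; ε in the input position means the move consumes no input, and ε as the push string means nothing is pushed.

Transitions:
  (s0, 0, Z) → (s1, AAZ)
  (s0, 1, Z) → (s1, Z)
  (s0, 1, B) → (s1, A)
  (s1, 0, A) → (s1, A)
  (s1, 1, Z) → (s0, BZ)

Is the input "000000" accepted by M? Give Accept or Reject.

No computation consumes all input and reaches a final state.

Reject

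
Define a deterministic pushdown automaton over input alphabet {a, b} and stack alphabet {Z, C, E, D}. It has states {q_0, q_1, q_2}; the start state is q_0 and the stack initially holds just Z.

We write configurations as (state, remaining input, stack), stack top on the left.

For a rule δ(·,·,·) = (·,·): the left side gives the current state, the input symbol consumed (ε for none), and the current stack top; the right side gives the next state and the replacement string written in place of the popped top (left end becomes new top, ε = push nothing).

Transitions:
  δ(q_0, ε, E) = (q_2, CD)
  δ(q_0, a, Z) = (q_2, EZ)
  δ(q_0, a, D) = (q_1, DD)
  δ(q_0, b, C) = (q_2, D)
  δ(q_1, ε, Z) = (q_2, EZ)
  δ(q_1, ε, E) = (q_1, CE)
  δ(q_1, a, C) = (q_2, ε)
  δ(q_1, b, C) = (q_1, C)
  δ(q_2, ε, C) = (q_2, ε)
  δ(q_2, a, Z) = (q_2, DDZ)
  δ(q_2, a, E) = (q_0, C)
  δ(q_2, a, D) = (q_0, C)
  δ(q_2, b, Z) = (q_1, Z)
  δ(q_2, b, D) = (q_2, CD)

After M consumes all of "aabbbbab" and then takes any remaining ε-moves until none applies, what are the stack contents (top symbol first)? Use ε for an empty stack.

(q_0, aabbbbab, Z)
  read a, top Z: go to q_2, push EZ → (q_2, abbbbab, EZ)
  read a, top E: go to q_0, push C → (q_0, bbbbab, CZ)
  read b, top C: go to q_2, push D → (q_2, bbbab, DZ)
  read b, top D: go to q_2, push CD → (q_2, bbab, CDZ)
  ε-move, top C: go to q_2, push ε → (q_2, bbab, DZ)
  read b, top D: go to q_2, push CD → (q_2, bab, CDZ)
  ε-move, top C: go to q_2, push ε → (q_2, bab, DZ)
  read b, top D: go to q_2, push CD → (q_2, ab, CDZ)
  ε-move, top C: go to q_2, push ε → (q_2, ab, DZ)
  read a, top D: go to q_0, push C → (q_0, b, CZ)
  read b, top C: go to q_2, push D → (q_2, ε, DZ)
All input consumed in state q_2 with stack DZ.

DZ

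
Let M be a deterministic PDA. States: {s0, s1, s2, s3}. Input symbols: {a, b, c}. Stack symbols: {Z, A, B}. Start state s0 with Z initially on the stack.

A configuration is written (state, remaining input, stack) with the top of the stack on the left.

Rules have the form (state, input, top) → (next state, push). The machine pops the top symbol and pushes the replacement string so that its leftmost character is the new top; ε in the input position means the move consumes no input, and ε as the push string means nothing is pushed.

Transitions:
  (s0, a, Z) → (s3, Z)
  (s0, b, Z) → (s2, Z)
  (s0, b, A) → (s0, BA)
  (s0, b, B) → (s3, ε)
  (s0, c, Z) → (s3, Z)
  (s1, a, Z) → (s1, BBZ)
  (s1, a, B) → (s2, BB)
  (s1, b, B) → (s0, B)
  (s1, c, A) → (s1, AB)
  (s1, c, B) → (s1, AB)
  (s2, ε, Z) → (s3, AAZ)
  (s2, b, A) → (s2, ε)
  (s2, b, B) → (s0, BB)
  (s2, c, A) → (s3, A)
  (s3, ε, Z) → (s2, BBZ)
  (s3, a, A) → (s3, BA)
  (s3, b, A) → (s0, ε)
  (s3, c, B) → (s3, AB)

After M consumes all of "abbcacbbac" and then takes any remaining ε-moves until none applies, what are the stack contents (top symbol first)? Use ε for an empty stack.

(s0, abbcacbbac, Z)
  read a, top Z: go to s3, push Z → (s3, bbcacbbac, Z)
  ε-move, top Z: go to s2, push BBZ → (s2, bbcacbbac, BBZ)
  read b, top B: go to s0, push BB → (s0, bcacbbac, BBBZ)
  read b, top B: go to s3, push ε → (s3, cacbbac, BBZ)
  read c, top B: go to s3, push AB → (s3, acbbac, ABBZ)
  read a, top A: go to s3, push BA → (s3, cbbac, BABBZ)
  read c, top B: go to s3, push AB → (s3, bbac, ABABBZ)
  read b, top A: go to s0, push ε → (s0, bac, BABBZ)
  read b, top B: go to s3, push ε → (s3, ac, ABBZ)
  read a, top A: go to s3, push BA → (s3, c, BABBZ)
  read c, top B: go to s3, push AB → (s3, ε, ABABBZ)
All input consumed in state s3 with stack ABABBZ.

ABABBZ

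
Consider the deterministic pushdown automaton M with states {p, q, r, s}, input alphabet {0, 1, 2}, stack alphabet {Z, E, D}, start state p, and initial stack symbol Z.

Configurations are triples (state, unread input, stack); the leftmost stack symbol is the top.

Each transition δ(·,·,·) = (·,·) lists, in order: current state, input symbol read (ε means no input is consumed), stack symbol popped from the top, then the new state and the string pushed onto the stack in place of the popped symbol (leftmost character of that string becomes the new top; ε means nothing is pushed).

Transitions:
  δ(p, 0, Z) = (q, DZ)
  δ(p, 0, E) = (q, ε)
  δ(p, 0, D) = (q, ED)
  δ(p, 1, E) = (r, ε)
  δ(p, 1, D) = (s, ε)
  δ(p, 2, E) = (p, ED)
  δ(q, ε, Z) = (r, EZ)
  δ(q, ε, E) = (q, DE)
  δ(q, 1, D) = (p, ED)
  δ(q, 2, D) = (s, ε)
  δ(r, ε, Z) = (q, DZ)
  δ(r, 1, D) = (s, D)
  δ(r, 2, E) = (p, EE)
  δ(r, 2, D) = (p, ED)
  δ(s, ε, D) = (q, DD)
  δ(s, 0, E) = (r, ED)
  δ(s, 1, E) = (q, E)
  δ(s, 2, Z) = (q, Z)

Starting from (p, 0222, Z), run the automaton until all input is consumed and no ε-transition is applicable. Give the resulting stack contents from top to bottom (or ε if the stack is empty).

(p, 0222, Z)
  read 0, top Z: go to q, push DZ → (q, 222, DZ)
  read 2, top D: go to s, push ε → (s, 22, Z)
  read 2, top Z: go to q, push Z → (q, 2, Z)
  ε-move, top Z: go to r, push EZ → (r, 2, EZ)
  read 2, top E: go to p, push EE → (p, ε, EEZ)
All input consumed in state p with stack EEZ.

EEZ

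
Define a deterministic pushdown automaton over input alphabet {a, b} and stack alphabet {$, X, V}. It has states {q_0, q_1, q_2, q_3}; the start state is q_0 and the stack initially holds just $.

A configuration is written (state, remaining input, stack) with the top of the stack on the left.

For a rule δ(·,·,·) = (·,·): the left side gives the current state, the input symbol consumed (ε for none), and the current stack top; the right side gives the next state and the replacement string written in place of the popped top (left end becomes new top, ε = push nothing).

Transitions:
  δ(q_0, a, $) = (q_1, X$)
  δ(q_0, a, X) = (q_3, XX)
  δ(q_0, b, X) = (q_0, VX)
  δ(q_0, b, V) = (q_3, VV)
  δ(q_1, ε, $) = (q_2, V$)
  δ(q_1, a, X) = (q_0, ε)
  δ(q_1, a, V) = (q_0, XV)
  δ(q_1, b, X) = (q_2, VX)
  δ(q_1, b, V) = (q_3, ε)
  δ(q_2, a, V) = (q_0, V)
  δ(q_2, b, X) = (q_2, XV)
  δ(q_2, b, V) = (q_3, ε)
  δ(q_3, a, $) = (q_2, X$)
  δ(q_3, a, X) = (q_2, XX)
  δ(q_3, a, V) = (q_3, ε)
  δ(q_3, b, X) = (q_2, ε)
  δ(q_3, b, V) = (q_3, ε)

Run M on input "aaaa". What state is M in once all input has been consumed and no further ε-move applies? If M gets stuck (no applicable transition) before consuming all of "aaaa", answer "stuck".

q_0

(q_0, aaaa, $) ⊢ (q_1, aaa, X$) ⊢ (q_0, aa, $) ⊢ (q_1, a, X$) ⊢ (q_0, ε, $)
All input consumed; M is in state q_0.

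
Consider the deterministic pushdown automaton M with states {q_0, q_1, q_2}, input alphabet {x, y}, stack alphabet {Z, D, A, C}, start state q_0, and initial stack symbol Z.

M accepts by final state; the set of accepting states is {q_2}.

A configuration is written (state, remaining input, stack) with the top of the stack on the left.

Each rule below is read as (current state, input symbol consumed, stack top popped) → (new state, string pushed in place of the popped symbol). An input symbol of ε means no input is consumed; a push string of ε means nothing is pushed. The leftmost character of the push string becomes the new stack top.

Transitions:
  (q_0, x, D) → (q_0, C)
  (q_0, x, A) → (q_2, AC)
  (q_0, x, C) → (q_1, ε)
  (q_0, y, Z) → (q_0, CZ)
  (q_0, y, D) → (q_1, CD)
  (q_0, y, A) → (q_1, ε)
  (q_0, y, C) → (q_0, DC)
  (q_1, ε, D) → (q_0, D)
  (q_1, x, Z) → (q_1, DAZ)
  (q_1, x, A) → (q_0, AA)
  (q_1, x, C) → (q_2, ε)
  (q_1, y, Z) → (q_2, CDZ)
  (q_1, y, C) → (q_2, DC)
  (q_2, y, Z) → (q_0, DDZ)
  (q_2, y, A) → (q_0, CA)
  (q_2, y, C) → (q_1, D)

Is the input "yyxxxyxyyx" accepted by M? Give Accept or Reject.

(q_0, yyxxxyxyyx, Z)
  read y, top Z: go to q_0, push CZ → (q_0, yxxxyxyyx, CZ)
  read y, top C: go to q_0, push DC → (q_0, xxxyxyyx, DCZ)
  read x, top D: go to q_0, push C → (q_0, xxyxyyx, CCZ)
  read x, top C: go to q_1, push ε → (q_1, xyxyyx, CZ)
  read x, top C: go to q_2, push ε → (q_2, yxyyx, Z)
  read y, top Z: go to q_0, push DDZ → (q_0, xyyx, DDZ)
  read x, top D: go to q_0, push C → (q_0, yyx, CDZ)
  read y, top C: go to q_0, push DC → (q_0, yx, DCDZ)
  read y, top D: go to q_1, push CD → (q_1, x, CDCDZ)
  read x, top C: go to q_2, push ε → (q_2, ε, DCDZ)
All input consumed; state q_2 ∈ F.

Accept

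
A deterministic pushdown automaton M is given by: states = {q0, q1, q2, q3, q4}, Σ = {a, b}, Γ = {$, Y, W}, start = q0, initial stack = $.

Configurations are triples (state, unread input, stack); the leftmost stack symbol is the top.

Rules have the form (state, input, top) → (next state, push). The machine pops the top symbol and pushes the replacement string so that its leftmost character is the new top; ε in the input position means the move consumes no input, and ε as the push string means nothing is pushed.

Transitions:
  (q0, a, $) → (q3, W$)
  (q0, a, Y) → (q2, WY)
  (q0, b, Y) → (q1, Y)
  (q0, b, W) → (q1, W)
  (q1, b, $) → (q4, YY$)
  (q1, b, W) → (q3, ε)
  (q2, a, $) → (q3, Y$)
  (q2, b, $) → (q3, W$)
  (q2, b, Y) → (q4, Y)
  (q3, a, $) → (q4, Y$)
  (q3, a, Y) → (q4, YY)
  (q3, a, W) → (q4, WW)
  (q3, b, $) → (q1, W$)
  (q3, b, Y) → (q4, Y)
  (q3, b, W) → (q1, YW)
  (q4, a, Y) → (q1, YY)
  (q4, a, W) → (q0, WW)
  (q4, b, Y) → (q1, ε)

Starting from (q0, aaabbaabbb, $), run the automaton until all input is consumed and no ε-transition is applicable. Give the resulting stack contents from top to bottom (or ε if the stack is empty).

(q0, aaabbaabbb, $)
  read a, top $: go to q3, push W$ → (q3, aabbaabbb, W$)
  read a, top W: go to q4, push WW → (q4, abbaabbb, WW$)
  read a, top W: go to q0, push WW → (q0, bbaabbb, WWW$)
  read b, top W: go to q1, push W → (q1, baabbb, WWW$)
  read b, top W: go to q3, push ε → (q3, aabbb, WW$)
  read a, top W: go to q4, push WW → (q4, abbb, WWW$)
  read a, top W: go to q0, push WW → (q0, bbb, WWWW$)
  read b, top W: go to q1, push W → (q1, bb, WWWW$)
  read b, top W: go to q3, push ε → (q3, b, WWW$)
  read b, top W: go to q1, push YW → (q1, ε, YWWW$)
All input consumed in state q1 with stack YWWW$.

YWWW$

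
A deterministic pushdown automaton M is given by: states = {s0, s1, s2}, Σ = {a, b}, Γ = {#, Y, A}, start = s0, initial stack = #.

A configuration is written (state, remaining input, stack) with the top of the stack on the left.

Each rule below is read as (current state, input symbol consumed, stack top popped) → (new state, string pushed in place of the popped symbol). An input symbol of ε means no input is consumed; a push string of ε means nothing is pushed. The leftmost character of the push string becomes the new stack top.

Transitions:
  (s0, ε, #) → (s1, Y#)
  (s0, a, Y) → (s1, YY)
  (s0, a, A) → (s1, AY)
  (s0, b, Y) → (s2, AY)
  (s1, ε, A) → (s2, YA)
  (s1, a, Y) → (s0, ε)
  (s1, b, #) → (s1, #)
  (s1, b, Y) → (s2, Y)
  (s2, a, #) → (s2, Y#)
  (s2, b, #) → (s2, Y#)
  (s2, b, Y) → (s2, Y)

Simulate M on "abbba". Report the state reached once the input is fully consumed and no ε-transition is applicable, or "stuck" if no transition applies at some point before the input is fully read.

(s0, abbba, #)
  ε-move, top #: go to s1, push Y# → (s1, abbba, Y#)
  read a, top Y: go to s0, push ε → (s0, bbba, #)
  ε-move, top #: go to s1, push Y# → (s1, bbba, Y#)
  read b, top Y: go to s2, push Y → (s2, bba, Y#)
  read b, top Y: go to s2, push Y → (s2, ba, Y#)
  read b, top Y: go to s2, push Y → (s2, a, Y#)
No transition for (s2, a, top Y); M blocks with input a remaining.

stuck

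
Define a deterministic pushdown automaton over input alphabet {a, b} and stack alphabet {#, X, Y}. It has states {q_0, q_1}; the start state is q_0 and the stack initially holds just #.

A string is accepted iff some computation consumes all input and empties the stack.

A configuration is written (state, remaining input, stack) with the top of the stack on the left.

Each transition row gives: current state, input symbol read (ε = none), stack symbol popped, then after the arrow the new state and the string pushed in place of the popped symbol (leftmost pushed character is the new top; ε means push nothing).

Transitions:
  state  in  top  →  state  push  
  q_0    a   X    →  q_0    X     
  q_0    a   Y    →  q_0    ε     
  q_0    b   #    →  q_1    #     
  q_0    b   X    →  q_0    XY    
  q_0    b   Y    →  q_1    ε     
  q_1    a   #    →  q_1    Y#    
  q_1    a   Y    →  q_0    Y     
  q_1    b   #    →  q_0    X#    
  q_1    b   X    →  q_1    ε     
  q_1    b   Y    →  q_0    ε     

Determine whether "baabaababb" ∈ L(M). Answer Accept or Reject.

(q_0, baabaababb, #)
  read b, top #: go to q_1, push # → (q_1, aabaababb, #)
  read a, top #: go to q_1, push Y# → (q_1, abaababb, Y#)
  read a, top Y: go to q_0, push Y → (q_0, baababb, Y#)
  read b, top Y: go to q_1, push ε → (q_1, aababb, #)
  read a, top #: go to q_1, push Y# → (q_1, ababb, Y#)
  read a, top Y: go to q_0, push Y → (q_0, babb, Y#)
  read b, top Y: go to q_1, push ε → (q_1, abb, #)
  read a, top #: go to q_1, push Y# → (q_1, bb, Y#)
  read b, top Y: go to q_0, push ε → (q_0, b, #)
  read b, top #: go to q_1, push # → (q_1, ε, #)
All input consumed; stack is #, not empty, and no further ε-move applies.

Reject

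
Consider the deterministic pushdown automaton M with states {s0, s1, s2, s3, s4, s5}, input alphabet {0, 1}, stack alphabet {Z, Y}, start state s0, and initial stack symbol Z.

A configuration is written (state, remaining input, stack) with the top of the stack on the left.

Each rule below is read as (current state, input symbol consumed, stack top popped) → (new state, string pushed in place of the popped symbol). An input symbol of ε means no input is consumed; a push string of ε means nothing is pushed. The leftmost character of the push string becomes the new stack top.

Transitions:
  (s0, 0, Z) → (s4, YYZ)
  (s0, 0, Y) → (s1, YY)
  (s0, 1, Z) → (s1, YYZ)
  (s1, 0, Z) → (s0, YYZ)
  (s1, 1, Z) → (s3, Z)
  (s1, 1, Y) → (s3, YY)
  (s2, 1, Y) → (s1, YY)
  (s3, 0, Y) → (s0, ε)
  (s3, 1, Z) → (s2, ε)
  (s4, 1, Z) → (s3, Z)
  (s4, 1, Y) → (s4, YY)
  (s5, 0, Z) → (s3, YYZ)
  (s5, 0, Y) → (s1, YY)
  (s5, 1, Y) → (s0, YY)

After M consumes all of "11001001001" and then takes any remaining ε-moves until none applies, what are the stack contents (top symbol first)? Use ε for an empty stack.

YYYYYYZ

(s0, 11001001001, Z)
  read 1, top Z: go to s1, push YYZ → (s1, 1001001001, YYZ)
  read 1, top Y: go to s3, push YY → (s3, 001001001, YYYZ)
  read 0, top Y: go to s0, push ε → (s0, 01001001, YYZ)
  read 0, top Y: go to s1, push YY → (s1, 1001001, YYYZ)
  read 1, top Y: go to s3, push YY → (s3, 001001, YYYYZ)
  read 0, top Y: go to s0, push ε → (s0, 01001, YYYZ)
  read 0, top Y: go to s1, push YY → (s1, 1001, YYYYZ)
  read 1, top Y: go to s3, push YY → (s3, 001, YYYYYZ)
  read 0, top Y: go to s0, push ε → (s0, 01, YYYYZ)
  read 0, top Y: go to s1, push YY → (s1, 1, YYYYYZ)
  read 1, top Y: go to s3, push YY → (s3, ε, YYYYYYZ)
All input consumed in state s3 with stack YYYYYYZ.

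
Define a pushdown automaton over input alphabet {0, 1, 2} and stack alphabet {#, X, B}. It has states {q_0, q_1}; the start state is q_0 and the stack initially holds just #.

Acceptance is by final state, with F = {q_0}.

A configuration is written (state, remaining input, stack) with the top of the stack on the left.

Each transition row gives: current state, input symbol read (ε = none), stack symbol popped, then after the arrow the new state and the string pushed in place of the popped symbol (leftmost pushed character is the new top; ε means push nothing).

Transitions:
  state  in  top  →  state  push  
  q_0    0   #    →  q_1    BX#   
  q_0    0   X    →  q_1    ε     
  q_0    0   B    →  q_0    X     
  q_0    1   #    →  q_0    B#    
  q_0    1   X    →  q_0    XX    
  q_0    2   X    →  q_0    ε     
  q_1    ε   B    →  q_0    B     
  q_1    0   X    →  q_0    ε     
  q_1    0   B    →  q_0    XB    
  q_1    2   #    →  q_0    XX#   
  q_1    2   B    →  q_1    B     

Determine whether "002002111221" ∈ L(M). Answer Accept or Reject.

No computation consumes all input and reaches a final state.

Reject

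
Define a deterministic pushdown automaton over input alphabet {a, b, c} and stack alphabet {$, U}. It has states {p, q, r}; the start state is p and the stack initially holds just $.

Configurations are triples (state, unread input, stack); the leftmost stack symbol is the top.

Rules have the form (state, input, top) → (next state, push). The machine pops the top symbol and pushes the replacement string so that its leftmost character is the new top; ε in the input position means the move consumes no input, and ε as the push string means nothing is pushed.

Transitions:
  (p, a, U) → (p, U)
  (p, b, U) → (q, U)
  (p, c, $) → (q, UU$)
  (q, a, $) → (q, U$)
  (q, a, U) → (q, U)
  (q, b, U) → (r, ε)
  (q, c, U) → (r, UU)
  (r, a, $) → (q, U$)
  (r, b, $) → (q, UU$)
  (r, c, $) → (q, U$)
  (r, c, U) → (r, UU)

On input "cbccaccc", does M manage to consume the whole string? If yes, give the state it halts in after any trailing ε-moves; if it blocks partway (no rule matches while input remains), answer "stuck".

(p, cbccaccc, $) ⊢ (q, bccaccc, UU$) ⊢ (r, ccaccc, U$) ⊢ (r, caccc, UU$) ⊢ (r, accc, UUU$)
No transition for (r, a, top U); M blocks with input accc remaining.

stuck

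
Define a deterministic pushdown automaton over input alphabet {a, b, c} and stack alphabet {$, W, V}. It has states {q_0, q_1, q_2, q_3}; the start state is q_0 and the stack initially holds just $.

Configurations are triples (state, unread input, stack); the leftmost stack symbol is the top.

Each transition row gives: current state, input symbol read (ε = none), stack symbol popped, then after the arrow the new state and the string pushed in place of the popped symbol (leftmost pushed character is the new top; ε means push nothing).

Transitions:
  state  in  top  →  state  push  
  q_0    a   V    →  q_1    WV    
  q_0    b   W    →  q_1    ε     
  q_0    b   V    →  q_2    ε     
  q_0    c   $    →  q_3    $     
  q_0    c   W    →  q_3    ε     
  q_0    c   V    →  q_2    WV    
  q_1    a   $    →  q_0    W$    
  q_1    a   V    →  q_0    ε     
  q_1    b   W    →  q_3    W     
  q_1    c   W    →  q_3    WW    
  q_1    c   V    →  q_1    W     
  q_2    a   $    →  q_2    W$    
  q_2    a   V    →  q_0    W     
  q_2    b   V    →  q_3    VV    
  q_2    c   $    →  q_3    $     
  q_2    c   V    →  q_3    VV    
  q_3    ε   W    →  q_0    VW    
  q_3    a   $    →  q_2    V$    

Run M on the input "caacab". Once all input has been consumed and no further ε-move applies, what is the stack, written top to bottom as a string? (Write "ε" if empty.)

(q_0, caacab, $)
  read c, top $: go to q_3, push $ → (q_3, aacab, $)
  read a, top $: go to q_2, push V$ → (q_2, acab, V$)
  read a, top V: go to q_0, push W → (q_0, cab, W$)
  read c, top W: go to q_3, push ε → (q_3, ab, $)
  read a, top $: go to q_2, push V$ → (q_2, b, V$)
  read b, top V: go to q_3, push VV → (q_3, ε, VV$)
All input consumed in state q_3 with stack VV$.

VV$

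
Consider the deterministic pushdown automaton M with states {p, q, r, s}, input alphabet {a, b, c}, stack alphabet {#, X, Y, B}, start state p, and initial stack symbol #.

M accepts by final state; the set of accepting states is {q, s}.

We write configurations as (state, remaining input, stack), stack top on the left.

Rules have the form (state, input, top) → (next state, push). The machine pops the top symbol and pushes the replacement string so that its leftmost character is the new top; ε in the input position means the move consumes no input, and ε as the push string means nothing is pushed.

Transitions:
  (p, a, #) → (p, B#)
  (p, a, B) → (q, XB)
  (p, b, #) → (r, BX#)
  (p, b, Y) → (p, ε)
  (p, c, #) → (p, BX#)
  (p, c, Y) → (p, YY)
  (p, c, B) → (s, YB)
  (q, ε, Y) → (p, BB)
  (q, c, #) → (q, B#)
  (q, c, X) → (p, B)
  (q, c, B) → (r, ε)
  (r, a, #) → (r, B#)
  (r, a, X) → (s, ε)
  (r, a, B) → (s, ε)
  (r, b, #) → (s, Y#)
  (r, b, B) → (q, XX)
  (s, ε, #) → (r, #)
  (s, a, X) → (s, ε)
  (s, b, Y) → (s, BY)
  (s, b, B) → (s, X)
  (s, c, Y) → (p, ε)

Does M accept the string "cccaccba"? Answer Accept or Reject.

(p, cccaccba, #)
  read c, top #: go to p, push BX# → (p, ccaccba, BX#)
  read c, top B: go to s, push YB → (s, caccba, YBX#)
  read c, top Y: go to p, push ε → (p, accba, BX#)
  read a, top B: go to q, push XB → (q, ccba, XBX#)
  read c, top X: go to p, push B → (p, cba, BBX#)
  read c, top B: go to s, push YB → (s, ba, YBBX#)
  read b, top Y: go to s, push BY → (s, a, BYBBX#)
No transition applies at (s, a, BYBBX#); input not fully consumed.

Reject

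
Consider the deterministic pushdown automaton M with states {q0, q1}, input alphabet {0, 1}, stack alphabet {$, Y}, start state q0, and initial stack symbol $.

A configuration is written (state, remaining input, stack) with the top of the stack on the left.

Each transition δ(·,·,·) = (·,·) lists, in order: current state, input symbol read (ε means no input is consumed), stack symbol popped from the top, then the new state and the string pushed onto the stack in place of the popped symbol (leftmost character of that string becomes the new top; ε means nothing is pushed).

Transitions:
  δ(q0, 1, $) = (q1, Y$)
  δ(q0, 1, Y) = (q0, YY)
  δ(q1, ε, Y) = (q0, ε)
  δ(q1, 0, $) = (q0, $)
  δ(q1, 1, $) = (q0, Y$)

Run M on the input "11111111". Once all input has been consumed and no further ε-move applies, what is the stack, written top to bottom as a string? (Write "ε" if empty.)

$

(q0, 11111111, $) ⊢ (q1, 1111111, Y$) ⊢ (q0, 1111111, $) ⊢ (q1, 111111, Y$) ⊢ (q0, 111111, $) ⊢ (q1, 11111, Y$) ⊢ (q0, 11111, $) ⊢ (q1, 1111, Y$) ⊢ (q0, 1111, $) ⊢ (q1, 111, Y$) ⊢ (q0, 111, $) ⊢ (q1, 11, Y$) ⊢ (q0, 11, $) ⊢ (q1, 1, Y$) ⊢ (q0, 1, $) ⊢ (q1, ε, Y$) ⊢ (q0, ε, $)
All input consumed in state q0 with stack $.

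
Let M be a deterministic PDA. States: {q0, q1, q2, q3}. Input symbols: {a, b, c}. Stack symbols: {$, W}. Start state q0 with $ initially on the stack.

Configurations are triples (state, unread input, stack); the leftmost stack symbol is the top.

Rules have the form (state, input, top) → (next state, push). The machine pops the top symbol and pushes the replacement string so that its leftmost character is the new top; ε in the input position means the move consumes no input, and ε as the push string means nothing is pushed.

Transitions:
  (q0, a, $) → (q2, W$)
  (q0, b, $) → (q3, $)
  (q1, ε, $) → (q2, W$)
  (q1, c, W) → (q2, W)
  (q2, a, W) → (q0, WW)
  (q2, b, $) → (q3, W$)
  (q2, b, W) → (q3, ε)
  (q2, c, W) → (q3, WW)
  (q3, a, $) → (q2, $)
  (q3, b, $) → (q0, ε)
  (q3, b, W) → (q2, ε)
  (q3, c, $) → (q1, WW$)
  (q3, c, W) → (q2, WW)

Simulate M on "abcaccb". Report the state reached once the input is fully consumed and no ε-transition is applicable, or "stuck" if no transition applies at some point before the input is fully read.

stuck

(q0, abcaccb, $)
  read a, top $: go to q2, push W$ → (q2, bcaccb, W$)
  read b, top W: go to q3, push ε → (q3, caccb, $)
  read c, top $: go to q1, push WW$ → (q1, accb, WW$)
No transition for (q1, a, top W); M blocks with input accb remaining.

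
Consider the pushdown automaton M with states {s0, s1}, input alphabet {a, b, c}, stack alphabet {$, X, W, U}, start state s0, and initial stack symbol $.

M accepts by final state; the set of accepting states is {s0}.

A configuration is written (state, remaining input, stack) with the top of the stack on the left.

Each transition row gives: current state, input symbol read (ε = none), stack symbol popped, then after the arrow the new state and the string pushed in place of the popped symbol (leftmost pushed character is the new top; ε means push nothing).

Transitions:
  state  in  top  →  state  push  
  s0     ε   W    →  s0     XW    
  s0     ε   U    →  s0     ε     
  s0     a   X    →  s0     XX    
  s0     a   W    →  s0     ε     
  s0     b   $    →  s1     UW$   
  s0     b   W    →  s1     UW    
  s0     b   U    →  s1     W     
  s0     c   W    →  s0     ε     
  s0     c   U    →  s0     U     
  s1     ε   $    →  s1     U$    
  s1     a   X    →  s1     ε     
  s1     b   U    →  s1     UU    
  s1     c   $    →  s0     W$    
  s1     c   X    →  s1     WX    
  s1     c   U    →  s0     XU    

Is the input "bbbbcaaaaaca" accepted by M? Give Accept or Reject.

Reject

No computation consumes all input and reaches a final state.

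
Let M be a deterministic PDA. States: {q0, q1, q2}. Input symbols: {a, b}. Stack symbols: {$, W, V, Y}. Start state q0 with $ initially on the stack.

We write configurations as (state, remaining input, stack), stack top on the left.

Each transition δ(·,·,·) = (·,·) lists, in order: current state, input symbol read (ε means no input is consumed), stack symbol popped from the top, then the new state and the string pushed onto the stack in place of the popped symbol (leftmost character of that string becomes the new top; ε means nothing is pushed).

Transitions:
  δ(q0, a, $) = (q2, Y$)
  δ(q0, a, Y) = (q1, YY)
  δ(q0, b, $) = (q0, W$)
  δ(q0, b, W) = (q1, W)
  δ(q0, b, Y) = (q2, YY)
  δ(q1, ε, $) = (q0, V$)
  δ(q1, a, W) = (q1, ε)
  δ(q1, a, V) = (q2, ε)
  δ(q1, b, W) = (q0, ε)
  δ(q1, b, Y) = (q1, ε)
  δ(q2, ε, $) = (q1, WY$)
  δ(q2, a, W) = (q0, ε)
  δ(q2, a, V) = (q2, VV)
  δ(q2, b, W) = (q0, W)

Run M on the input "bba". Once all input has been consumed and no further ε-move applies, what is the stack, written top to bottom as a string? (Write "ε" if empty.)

V$

(q0, bba, $) ⊢ (q0, ba, W$) ⊢ (q1, a, W$) ⊢ (q1, ε, $) ⊢ (q0, ε, V$)
All input consumed in state q0 with stack V$.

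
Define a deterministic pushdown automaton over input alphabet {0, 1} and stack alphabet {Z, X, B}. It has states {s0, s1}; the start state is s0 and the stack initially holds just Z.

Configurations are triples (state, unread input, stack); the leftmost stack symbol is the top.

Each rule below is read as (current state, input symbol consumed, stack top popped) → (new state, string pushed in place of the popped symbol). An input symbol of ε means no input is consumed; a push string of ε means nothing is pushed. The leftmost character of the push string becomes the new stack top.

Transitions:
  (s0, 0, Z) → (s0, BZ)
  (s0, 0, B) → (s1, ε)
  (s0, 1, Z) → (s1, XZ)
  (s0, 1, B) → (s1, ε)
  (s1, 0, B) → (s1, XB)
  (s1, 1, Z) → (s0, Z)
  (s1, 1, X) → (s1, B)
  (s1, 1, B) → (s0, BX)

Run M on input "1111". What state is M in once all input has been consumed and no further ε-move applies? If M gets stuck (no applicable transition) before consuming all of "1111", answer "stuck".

(s0, 1111, Z)
  read 1, top Z: go to s1, push XZ → (s1, 111, XZ)
  read 1, top X: go to s1, push B → (s1, 11, BZ)
  read 1, top B: go to s0, push BX → (s0, 1, BXZ)
  read 1, top B: go to s1, push ε → (s1, ε, XZ)
All input consumed; M is in state s1.

s1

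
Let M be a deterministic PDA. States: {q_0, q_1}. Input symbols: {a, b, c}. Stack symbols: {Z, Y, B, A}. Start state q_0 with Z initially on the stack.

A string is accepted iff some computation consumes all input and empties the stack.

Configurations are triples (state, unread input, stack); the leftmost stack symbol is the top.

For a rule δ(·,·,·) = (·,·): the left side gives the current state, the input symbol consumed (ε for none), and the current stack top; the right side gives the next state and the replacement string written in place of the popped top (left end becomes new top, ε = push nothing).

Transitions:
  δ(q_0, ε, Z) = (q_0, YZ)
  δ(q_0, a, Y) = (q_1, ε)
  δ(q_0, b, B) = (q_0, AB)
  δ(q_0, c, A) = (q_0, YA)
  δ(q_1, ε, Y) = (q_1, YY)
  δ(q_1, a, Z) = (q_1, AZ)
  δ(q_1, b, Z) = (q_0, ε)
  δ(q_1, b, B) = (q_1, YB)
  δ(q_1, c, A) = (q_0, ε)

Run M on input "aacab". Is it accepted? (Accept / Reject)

Accept

(q_0, aacab, Z)
  ε-move, top Z: go to q_0, push YZ → (q_0, aacab, YZ)
  read a, top Y: go to q_1, push ε → (q_1, acab, Z)
  read a, top Z: go to q_1, push AZ → (q_1, cab, AZ)
  read c, top A: go to q_0, push ε → (q_0, ab, Z)
  ε-move, top Z: go to q_0, push YZ → (q_0, ab, YZ)
  read a, top Y: go to q_1, push ε → (q_1, b, Z)
  read b, top Z: go to q_0, push ε → (q_0, ε, ε)
All input consumed and the stack is empty.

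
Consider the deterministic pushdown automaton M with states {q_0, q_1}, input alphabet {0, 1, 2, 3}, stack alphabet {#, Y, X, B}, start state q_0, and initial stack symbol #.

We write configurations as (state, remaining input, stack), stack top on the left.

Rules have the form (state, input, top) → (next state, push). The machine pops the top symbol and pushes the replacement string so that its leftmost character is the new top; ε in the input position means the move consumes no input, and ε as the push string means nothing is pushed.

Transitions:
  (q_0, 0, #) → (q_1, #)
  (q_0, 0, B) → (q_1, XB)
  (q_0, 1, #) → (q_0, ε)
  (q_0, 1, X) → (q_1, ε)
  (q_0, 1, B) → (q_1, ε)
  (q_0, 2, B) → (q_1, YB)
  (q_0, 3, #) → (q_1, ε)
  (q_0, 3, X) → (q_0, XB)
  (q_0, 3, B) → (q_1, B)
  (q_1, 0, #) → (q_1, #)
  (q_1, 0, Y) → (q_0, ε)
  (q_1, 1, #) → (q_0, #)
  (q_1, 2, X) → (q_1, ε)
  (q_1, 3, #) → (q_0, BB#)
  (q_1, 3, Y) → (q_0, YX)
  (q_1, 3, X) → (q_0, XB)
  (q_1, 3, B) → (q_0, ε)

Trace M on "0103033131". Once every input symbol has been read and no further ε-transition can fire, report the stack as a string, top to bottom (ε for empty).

(q_0, 0103033131, #) ⊢ (q_1, 103033131, #) ⊢ (q_0, 03033131, #) ⊢ (q_1, 3033131, #) ⊢ (q_0, 033131, BB#) ⊢ (q_1, 33131, XBB#) ⊢ (q_0, 3131, XBBB#) ⊢ (q_0, 131, XBBBB#) ⊢ (q_1, 31, BBBB#) ⊢ (q_0, 1, BBB#) ⊢ (q_1, ε, BB#)
All input consumed in state q_1 with stack BB#.

BB#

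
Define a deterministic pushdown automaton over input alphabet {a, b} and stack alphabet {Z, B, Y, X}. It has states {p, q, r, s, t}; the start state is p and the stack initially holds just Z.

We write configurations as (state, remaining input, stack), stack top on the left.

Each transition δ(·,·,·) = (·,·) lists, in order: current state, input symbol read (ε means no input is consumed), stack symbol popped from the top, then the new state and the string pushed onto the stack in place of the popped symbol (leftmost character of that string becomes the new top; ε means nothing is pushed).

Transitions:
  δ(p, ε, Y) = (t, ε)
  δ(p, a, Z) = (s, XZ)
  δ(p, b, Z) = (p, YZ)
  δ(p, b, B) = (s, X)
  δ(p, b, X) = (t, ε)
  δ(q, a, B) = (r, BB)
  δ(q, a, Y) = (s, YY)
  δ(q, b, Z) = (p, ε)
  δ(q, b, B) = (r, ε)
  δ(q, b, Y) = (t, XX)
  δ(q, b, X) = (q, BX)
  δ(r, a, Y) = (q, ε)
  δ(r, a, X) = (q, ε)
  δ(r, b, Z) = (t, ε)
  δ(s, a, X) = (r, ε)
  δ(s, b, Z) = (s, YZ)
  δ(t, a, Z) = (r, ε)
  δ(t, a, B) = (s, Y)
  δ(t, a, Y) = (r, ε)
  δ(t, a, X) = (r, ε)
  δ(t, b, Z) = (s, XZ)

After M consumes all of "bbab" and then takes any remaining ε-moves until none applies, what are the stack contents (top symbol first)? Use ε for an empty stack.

(p, bbab, Z)
  read b, top Z: go to p, push YZ → (p, bab, YZ)
  ε-move, top Y: go to t, push ε → (t, bab, Z)
  read b, top Z: go to s, push XZ → (s, ab, XZ)
  read a, top X: go to r, push ε → (r, b, Z)
  read b, top Z: go to t, push ε → (t, ε, ε)
All input consumed in state t with stack ε.

ε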